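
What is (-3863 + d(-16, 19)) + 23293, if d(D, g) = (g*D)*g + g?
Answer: 13673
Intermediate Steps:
d(D, g) = g + D*g² (d(D, g) = (D*g)*g + g = D*g² + g = g + D*g²)
(-3863 + d(-16, 19)) + 23293 = (-3863 + 19*(1 - 16*19)) + 23293 = (-3863 + 19*(1 - 304)) + 23293 = (-3863 + 19*(-303)) + 23293 = (-3863 - 5757) + 23293 = -9620 + 23293 = 13673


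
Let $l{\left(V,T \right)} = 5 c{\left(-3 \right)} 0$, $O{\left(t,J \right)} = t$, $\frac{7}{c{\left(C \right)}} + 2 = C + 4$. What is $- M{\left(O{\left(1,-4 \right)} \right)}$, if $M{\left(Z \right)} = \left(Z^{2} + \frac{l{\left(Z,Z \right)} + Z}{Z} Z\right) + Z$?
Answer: $-3$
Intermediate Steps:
$c{\left(C \right)} = \frac{7}{2 + C}$ ($c{\left(C \right)} = \frac{7}{-2 + \left(C + 4\right)} = \frac{7}{-2 + \left(4 + C\right)} = \frac{7}{2 + C}$)
$l{\left(V,T \right)} = 0$ ($l{\left(V,T \right)} = 5 \frac{7}{2 - 3} \cdot 0 = 5 \frac{7}{-1} \cdot 0 = 5 \cdot 7 \left(-1\right) 0 = 5 \left(-7\right) 0 = \left(-35\right) 0 = 0$)
$M{\left(Z \right)} = Z^{2} + 2 Z$ ($M{\left(Z \right)} = \left(Z^{2} + \frac{0 + Z}{Z} Z\right) + Z = \left(Z^{2} + \frac{Z}{Z} Z\right) + Z = \left(Z^{2} + 1 Z\right) + Z = \left(Z^{2} + Z\right) + Z = \left(Z + Z^{2}\right) + Z = Z^{2} + 2 Z$)
$- M{\left(O{\left(1,-4 \right)} \right)} = - 1 \left(2 + 1\right) = - 1 \cdot 3 = \left(-1\right) 3 = -3$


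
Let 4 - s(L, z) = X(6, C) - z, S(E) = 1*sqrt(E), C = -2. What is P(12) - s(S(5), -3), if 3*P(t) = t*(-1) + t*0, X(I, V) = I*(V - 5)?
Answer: -47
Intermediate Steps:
X(I, V) = I*(-5 + V)
S(E) = sqrt(E)
P(t) = -t/3 (P(t) = (t*(-1) + t*0)/3 = (-t + 0)/3 = (-t)/3 = -t/3)
s(L, z) = 46 + z (s(L, z) = 4 - (6*(-5 - 2) - z) = 4 - (6*(-7) - z) = 4 - (-42 - z) = 4 + (42 + z) = 46 + z)
P(12) - s(S(5), -3) = -1/3*12 - (46 - 3) = -4 - 1*43 = -4 - 43 = -47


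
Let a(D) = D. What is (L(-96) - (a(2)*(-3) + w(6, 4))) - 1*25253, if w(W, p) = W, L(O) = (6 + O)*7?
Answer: -25883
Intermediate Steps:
L(O) = 42 + 7*O
(L(-96) - (a(2)*(-3) + w(6, 4))) - 1*25253 = ((42 + 7*(-96)) - (2*(-3) + 6)) - 1*25253 = ((42 - 672) - (-6 + 6)) - 25253 = (-630 - 1*0) - 25253 = (-630 + 0) - 25253 = -630 - 25253 = -25883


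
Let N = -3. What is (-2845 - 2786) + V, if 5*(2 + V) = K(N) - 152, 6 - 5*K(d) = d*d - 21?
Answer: -141567/25 ≈ -5662.7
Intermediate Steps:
K(d) = 27/5 - d**2/5 (K(d) = 6/5 - (d*d - 21)/5 = 6/5 - (d**2 - 21)/5 = 6/5 - (-21 + d**2)/5 = 6/5 + (21/5 - d**2/5) = 27/5 - d**2/5)
V = -792/25 (V = -2 + ((27/5 - 1/5*(-3)**2) - 152)/5 = -2 + ((27/5 - 1/5*9) - 152)/5 = -2 + ((27/5 - 9/5) - 152)/5 = -2 + (18/5 - 152)/5 = -2 + (1/5)*(-742/5) = -2 - 742/25 = -792/25 ≈ -31.680)
(-2845 - 2786) + V = (-2845 - 2786) - 792/25 = -5631 - 792/25 = -141567/25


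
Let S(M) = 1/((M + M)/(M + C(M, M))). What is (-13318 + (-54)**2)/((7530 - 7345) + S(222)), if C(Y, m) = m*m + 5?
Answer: -4618488/131651 ≈ -35.081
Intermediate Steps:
C(Y, m) = 5 + m**2 (C(Y, m) = m**2 + 5 = 5 + m**2)
S(M) = (5 + M + M**2)/(2*M) (S(M) = 1/((M + M)/(M + (5 + M**2))) = 1/((2*M)/(5 + M + M**2)) = 1/(2*M/(5 + M + M**2)) = (5 + M + M**2)/(2*M))
(-13318 + (-54)**2)/((7530 - 7345) + S(222)) = (-13318 + (-54)**2)/((7530 - 7345) + (1/2)*(5 + 222 + 222**2)/222) = (-13318 + 2916)/(185 + (1/2)*(1/222)*(5 + 222 + 49284)) = -10402/(185 + (1/2)*(1/222)*49511) = -10402/(185 + 49511/444) = -10402/131651/444 = -10402*444/131651 = -4618488/131651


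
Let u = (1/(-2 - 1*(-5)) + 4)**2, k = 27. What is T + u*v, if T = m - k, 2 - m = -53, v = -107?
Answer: -17831/9 ≈ -1981.2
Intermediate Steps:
m = 55 (m = 2 - 1*(-53) = 2 + 53 = 55)
T = 28 (T = 55 - 1*27 = 55 - 27 = 28)
u = 169/9 (u = (1/(-2 + 5) + 4)**2 = (1/3 + 4)**2 = (13/3)**2 = 169/9 ≈ 18.778)
T + u*v = 28 + (169/9)*(-107) = 28 - 18083/9 = -17831/9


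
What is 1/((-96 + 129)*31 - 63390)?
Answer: -1/62367 ≈ -1.6034e-5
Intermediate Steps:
1/((-96 + 129)*31 - 63390) = 1/(33*31 - 63390) = 1/(1023 - 63390) = 1/(-62367) = -1/62367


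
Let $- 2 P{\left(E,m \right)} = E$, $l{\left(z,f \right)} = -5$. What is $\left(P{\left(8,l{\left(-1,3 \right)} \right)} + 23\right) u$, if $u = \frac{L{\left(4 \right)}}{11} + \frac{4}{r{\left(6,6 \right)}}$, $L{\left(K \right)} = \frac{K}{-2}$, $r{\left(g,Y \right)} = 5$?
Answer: $\frac{646}{55} \approx 11.745$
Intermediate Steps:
$L{\left(K \right)} = - \frac{K}{2}$ ($L{\left(K \right)} = K \left(- \frac{1}{2}\right) = - \frac{K}{2}$)
$P{\left(E,m \right)} = - \frac{E}{2}$
$u = \frac{34}{55}$ ($u = \frac{\left(- \frac{1}{2}\right) 4}{11} + \frac{4}{5} = \left(-2\right) \frac{1}{11} + 4 \cdot \frac{1}{5} = - \frac{2}{11} + \frac{4}{5} = \frac{34}{55} \approx 0.61818$)
$\left(P{\left(8,l{\left(-1,3 \right)} \right)} + 23\right) u = \left(\left(- \frac{1}{2}\right) 8 + 23\right) \frac{34}{55} = \left(-4 + 23\right) \frac{34}{55} = 19 \cdot \frac{34}{55} = \frac{646}{55}$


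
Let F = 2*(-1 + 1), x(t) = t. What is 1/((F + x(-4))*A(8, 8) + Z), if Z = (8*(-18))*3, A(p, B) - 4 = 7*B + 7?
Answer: -1/700 ≈ -0.0014286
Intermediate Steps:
A(p, B) = 11 + 7*B (A(p, B) = 4 + (7*B + 7) = 4 + (7 + 7*B) = 11 + 7*B)
F = 0 (F = 2*0 = 0)
Z = -432 (Z = -144*3 = -432)
1/((F + x(-4))*A(8, 8) + Z) = 1/((0 - 4)*(11 + 7*8) - 432) = 1/(-4*(11 + 56) - 432) = 1/(-4*67 - 432) = 1/(-268 - 432) = 1/(-700) = -1/700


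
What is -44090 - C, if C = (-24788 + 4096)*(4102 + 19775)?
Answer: 494018794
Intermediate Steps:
C = -494062884 (C = -20692*23877 = -494062884)
-44090 - C = -44090 - 1*(-494062884) = -44090 + 494062884 = 494018794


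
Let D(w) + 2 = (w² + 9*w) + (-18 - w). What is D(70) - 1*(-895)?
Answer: 6335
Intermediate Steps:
D(w) = -20 + w² + 8*w (D(w) = -2 + ((w² + 9*w) + (-18 - w)) = -2 + (-18 + w² + 8*w) = -20 + w² + 8*w)
D(70) - 1*(-895) = (-20 + 70² + 8*70) - 1*(-895) = (-20 + 4900 + 560) + 895 = 5440 + 895 = 6335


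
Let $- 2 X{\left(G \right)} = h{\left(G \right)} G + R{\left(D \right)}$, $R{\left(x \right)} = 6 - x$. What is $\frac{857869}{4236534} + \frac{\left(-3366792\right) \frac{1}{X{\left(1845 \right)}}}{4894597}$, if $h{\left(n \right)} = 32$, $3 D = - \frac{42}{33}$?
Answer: $\frac{2045669322445537781}{10101251562349330134} \approx 0.20252$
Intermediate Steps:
$D = - \frac{14}{33}$ ($D = \frac{\left(-42\right) \frac{1}{33}}{3} = \frac{1}{3} \left(- \frac{14}{11}\right) = - \frac{14}{33} \approx -0.42424$)
$X{\left(G \right)} = - \frac{106}{33} - 16 G$ ($X{\left(G \right)} = - \frac{32 G + \left(6 - - \frac{14}{33}\right)}{2} = - \frac{32 G + \left(6 + \frac{14}{33}\right)}{2} = - \frac{32 G + \frac{212}{33}}{2} = - \frac{\frac{212}{33} + 32 G}{2} = - \frac{106}{33} - 16 G$)
$\frac{857869}{4236534} + \frac{\left(-3366792\right) \frac{1}{X{\left(1845 \right)}}}{4894597} = \frac{857869}{4236534} + \frac{\left(-3366792\right) \frac{1}{- \frac{106}{33} - 29520}}{4894597} = 857869 \cdot \frac{1}{4236534} + - \frac{3366792}{- \frac{106}{33} - 29520} \cdot \frac{1}{4894597} = \frac{857869}{4236534} + - \frac{3366792}{- \frac{974266}{33}} \cdot \frac{1}{4894597} = \frac{857869}{4236534} + \left(-3366792\right) \left(- \frac{33}{974266}\right) \frac{1}{4894597} = \frac{857869}{4236534} + \frac{55552068}{487133} \cdot \frac{1}{4894597} = \frac{857869}{4236534} + \frac{55552068}{2384319720401} = \frac{2045669322445537781}{10101251562349330134}$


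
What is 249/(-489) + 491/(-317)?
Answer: -106344/51671 ≈ -2.0581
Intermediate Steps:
249/(-489) + 491/(-317) = 249*(-1/489) + 491*(-1/317) = -83/163 - 491/317 = -106344/51671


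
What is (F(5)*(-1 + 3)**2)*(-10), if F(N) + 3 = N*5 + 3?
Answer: -1000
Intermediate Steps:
F(N) = 5*N (F(N) = -3 + (N*5 + 3) = -3 + (5*N + 3) = -3 + (3 + 5*N) = 5*N)
(F(5)*(-1 + 3)**2)*(-10) = ((5*5)*(-1 + 3)**2)*(-10) = (25*2**2)*(-10) = (25*4)*(-10) = 100*(-10) = -1000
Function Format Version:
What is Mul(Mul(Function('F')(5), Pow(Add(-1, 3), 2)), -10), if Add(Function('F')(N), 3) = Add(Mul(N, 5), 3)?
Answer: -1000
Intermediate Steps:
Function('F')(N) = Mul(5, N) (Function('F')(N) = Add(-3, Add(Mul(N, 5), 3)) = Add(-3, Add(Mul(5, N), 3)) = Add(-3, Add(3, Mul(5, N))) = Mul(5, N))
Mul(Mul(Function('F')(5), Pow(Add(-1, 3), 2)), -10) = Mul(Mul(Mul(5, 5), Pow(Add(-1, 3), 2)), -10) = Mul(Mul(25, Pow(2, 2)), -10) = Mul(Mul(25, 4), -10) = Mul(100, -10) = -1000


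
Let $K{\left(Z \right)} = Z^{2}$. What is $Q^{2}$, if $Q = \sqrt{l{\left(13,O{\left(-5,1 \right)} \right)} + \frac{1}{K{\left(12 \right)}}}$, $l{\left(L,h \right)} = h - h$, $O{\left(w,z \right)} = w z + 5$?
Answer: $\frac{1}{144} \approx 0.0069444$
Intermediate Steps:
$O{\left(w,z \right)} = 5 + w z$
$l{\left(L,h \right)} = 0$
$Q = \frac{1}{12}$ ($Q = \sqrt{0 + \frac{1}{12^{2}}} = \sqrt{0 + \frac{1}{144}} = \sqrt{\frac{1}{144}} = \frac{1}{12} \approx 0.083333$)
$Q^{2} = \left(\frac{1}{12}\right)^{2} = \frac{1}{144}$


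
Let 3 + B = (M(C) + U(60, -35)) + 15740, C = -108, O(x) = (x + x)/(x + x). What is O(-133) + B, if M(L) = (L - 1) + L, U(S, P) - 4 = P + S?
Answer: 15550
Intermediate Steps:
O(x) = 1 (O(x) = (2*x)/((2*x)) = (2*x)*(1/(2*x)) = 1)
U(S, P) = 4 + P + S (U(S, P) = 4 + (P + S) = 4 + P + S)
M(L) = -1 + 2*L (M(L) = (-1 + L) + L = -1 + 2*L)
B = 15549 (B = -3 + (((-1 + 2*(-108)) + (4 - 35 + 60)) + 15740) = -3 + (((-1 - 216) + 29) + 15740) = -3 + ((-217 + 29) + 15740) = -3 + (-188 + 15740) = -3 + 15552 = 15549)
O(-133) + B = 1 + 15549 = 15550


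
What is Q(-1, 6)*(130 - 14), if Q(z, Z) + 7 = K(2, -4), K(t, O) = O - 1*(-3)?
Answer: -928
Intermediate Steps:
K(t, O) = 3 + O (K(t, O) = O + 3 = 3 + O)
Q(z, Z) = -8 (Q(z, Z) = -7 + (3 - 4) = -7 - 1 = -8)
Q(-1, 6)*(130 - 14) = -8*(130 - 14) = -8*116 = -928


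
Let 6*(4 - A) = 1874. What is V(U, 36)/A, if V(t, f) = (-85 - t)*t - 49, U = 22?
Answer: 7209/925 ≈ 7.7935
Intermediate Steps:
A = -925/3 (A = 4 - 1/6*1874 = 4 - 937/3 = -925/3 ≈ -308.33)
V(t, f) = -49 + t*(-85 - t) (V(t, f) = t*(-85 - t) - 49 = -49 + t*(-85 - t))
V(U, 36)/A = (-49 - 1*22**2 - 85*22)/(-925/3) = (-49 - 1*484 - 1870)*(-3/925) = (-49 - 484 - 1870)*(-3/925) = -2403*(-3/925) = 7209/925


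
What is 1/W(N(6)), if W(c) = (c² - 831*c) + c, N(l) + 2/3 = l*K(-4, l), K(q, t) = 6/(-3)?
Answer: 9/96064 ≈ 9.3688e-5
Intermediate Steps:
K(q, t) = -2 (K(q, t) = 6*(-⅓) = -2)
N(l) = -⅔ - 2*l (N(l) = -⅔ + l*(-2) = -⅔ - 2*l)
W(c) = c² - 830*c
1/W(N(6)) = 1/((-⅔ - 2*6)*(-830 + (-⅔ - 2*6))) = 1/((-⅔ - 12)*(-830 + (-⅔ - 12))) = 1/(-38*(-830 - 38/3)/3) = 1/(-38/3*(-2528/3)) = 1/(96064/9) = 9/96064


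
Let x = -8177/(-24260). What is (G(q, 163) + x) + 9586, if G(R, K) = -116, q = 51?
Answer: 229750377/24260 ≈ 9470.3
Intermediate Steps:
x = 8177/24260 (x = -8177*(-1/24260) = 8177/24260 ≈ 0.33706)
(G(q, 163) + x) + 9586 = (-116 + 8177/24260) + 9586 = -2805983/24260 + 9586 = 229750377/24260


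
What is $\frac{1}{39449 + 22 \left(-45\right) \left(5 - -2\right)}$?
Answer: $\frac{1}{32519} \approx 3.0751 \cdot 10^{-5}$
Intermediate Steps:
$\frac{1}{39449 + 22 \left(-45\right) \left(5 - -2\right)} = \frac{1}{39449 - 990 \left(5 + 2\right)} = \frac{1}{39449 - 6930} = \frac{1}{32519}$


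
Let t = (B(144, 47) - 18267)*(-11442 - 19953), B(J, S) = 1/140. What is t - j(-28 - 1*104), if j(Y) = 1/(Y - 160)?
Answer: 41864933575/73 ≈ 5.7349e+8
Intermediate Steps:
B(J, S) = 1/140
t = 2293968963/4 (t = (1/140 - 18267)*(-11442 - 19953) = -2557379/140*(-31395) = 2293968963/4 ≈ 5.7349e+8)
j(Y) = 1/(-160 + Y)
t - j(-28 - 1*104) = 2293968963/4 - 1/(-160 + (-28 - 1*104)) = 2293968963/4 - 1/(-160 + (-28 - 104)) = 2293968963/4 - 1/(-160 - 132) = 2293968963/4 - 1/(-292) = 2293968963/4 - 1*(-1/292) = 2293968963/4 + 1/292 = 41864933575/73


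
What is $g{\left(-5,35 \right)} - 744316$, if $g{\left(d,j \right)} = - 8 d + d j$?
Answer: $-744451$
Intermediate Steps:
$g{\left(-5,35 \right)} - 744316 = - 5 \left(-8 + 35\right) - 744316 = \left(-5\right) 27 - 744316 = -135 - 744316 = -744451$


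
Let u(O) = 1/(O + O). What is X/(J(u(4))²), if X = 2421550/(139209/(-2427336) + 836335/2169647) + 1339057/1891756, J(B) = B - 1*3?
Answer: 128669705698545189764777648/144109045700544879449 ≈ 8.9286e+5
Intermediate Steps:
u(O) = 1/(2*O)
J(B) = -3 + B (J(B) = B - 3 = -3 + B)
X = 8041856606159074360298603/1089671423066501924 (X = 2421550/(139209*(-1/2427336) + 836335*(1/2169647)) + 1339057*(1/1891756) = 2421550/(-46403/809112 + 836335/2169647) + 1339057/1891756 = 2421550/(576010554779/1755487423464) + 1339057/1891756 = 2421550*(1755487423464/576010554779) + 1339057/1891756 = 4251000570289249200/576010554779 + 1339057/1891756 = 8041856606159074360298603/1089671423066501924 ≈ 7.3801e+6)
X/(J(u(4))²) = 8041856606159074360298603/(1089671423066501924*((-3 + (½)/4)²)) = 8041856606159074360298603/(1089671423066501924*((-3 + (½)*(¼))²)) = 8041856606159074360298603/(1089671423066501924*((-3 + ⅛)²)) = 8041856606159074360298603/(1089671423066501924*((-23/8)²)) = 8041856606159074360298603/(1089671423066501924*(529/64)) = (8041856606159074360298603/1089671423066501924)*(64/529) = 128669705698545189764777648/144109045700544879449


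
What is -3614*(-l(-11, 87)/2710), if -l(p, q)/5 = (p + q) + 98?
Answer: -314418/271 ≈ -1160.2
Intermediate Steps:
l(p, q) = -490 - 5*p - 5*q (l(p, q) = -5*((p + q) + 98) = -5*(98 + p + q) = -490 - 5*p - 5*q)
-3614*(-l(-11, 87)/2710) = -3614/((-2710/(-490 - 5*(-11) - 5*87))) = -3614/((-2710/(-490 + 55 - 435))) = -3614/((-2710/(-870))) = -3614/((-2710*(-1/870))) = -3614/271/87 = -3614*87/271 = -314418/271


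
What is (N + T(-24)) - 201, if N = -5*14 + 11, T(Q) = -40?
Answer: -300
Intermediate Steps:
N = -59 (N = -70 + 11 = -59)
(N + T(-24)) - 201 = (-59 - 40) - 201 = -99 - 201 = -300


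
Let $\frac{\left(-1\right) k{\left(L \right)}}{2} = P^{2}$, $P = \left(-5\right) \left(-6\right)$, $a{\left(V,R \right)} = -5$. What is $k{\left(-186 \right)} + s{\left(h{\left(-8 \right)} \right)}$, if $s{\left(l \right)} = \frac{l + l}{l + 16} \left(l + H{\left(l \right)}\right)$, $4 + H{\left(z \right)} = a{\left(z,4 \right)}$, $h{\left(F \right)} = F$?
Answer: $-1766$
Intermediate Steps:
$P = 30$
$H{\left(z \right)} = -9$ ($H{\left(z \right)} = -4 - 5 = -9$)
$s{\left(l \right)} = \frac{2 l \left(-9 + l\right)}{16 + l}$ ($s{\left(l \right)} = \frac{l + l}{l + 16} \left(l - 9\right) = \frac{2 l}{16 + l} \left(-9 + l\right) = \frac{2 l \left(-9 + l\right)}{16 + l}$)
$k{\left(L \right)} = -1800$ ($k{\left(L \right)} = - 2 \cdot 30^{2} = \left(-2\right) 900 = -1800$)
$k{\left(-186 \right)} + s{\left(h{\left(-8 \right)} \right)} = -1800 + 2 \left(-8\right) \frac{1}{16 - 8} \left(-9 - 8\right) = -1800 + 2 \left(-8\right) \frac{1}{8} \left(-17\right) = -1800 + 34 = -1766$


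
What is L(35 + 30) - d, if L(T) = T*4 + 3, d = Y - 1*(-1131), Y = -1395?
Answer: 527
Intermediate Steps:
d = -264 (d = -1395 - 1*(-1131) = -1395 + 1131 = -264)
L(T) = 3 + 4*T (L(T) = 4*T + 3 = 3 + 4*T)
L(35 + 30) - d = (3 + 4*(35 + 30)) - 1*(-264) = (3 + 4*65) + 264 = (3 + 260) + 264 = 263 + 264 = 527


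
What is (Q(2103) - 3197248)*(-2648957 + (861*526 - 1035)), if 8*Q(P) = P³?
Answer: -10189264448128879/4 ≈ -2.5473e+15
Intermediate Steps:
Q(P) = P³/8
(Q(2103) - 3197248)*(-2648957 + (861*526 - 1035)) = ((⅛)*2103³ - 3197248)*(-2648957 + (861*526 - 1035)) = ((⅛)*9300746727 - 3197248)*(-2648957 + (452886 - 1035)) = (9300746727/8 - 3197248)*(-2648957 + 451851) = (9275168743/8)*(-2197106) = -10189264448128879/4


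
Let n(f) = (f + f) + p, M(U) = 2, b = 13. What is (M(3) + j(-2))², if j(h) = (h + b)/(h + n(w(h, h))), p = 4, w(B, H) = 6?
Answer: 1521/196 ≈ 7.7602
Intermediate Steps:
n(f) = 4 + 2*f (n(f) = (f + f) + 4 = 2*f + 4 = 4 + 2*f)
j(h) = (13 + h)/(16 + h) (j(h) = (h + 13)/(h + (4 + 2*6)) = (13 + h)/(h + (4 + 12)) = (13 + h)/(h + 16) = (13 + h)/(16 + h))
(M(3) + j(-2))² = (2 + (13 - 2)/(16 - 2))² = (2 + 11/14)² = (39/14)² = 1521/196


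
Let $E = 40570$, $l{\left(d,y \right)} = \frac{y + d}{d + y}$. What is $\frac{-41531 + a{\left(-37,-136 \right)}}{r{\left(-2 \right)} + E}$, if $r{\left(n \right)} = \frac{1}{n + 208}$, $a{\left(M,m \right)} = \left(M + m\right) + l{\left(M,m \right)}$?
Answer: $- \frac{2863606}{2785807} \approx -1.0279$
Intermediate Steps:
$l{\left(d,y \right)} = 1$ ($l{\left(d,y \right)} = \frac{d + y}{d + y} = 1$)
$a{\left(M,m \right)} = 1 + M + m$ ($a{\left(M,m \right)} = \left(M + m\right) + 1 = 1 + M + m$)
$r{\left(n \right)} = \frac{1}{208 + n}$
$\frac{-41531 + a{\left(-37,-136 \right)}}{r{\left(-2 \right)} + E} = \frac{-41531 - 172}{\frac{1}{208 - 2} + 40570} = \frac{-41531 - 172}{\frac{1}{206} + 40570} = - \frac{41703}{\frac{1}{206} + 40570} = - \frac{41703}{\frac{8357421}{206}} = \left(-41703\right) \frac{206}{8357421} = - \frac{2863606}{2785807}$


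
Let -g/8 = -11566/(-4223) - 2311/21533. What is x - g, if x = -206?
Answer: -16818044354/90933859 ≈ -184.95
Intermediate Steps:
g = -1914330600/90933859 (g = -8*(-11566/(-4223) - 2311/21533) = -8*(-11566*(-1/4223) - 2311*1/21533) = -8*(11566/4223 - 2311/21533) = -8*239291325/90933859 = -1914330600/90933859 ≈ -21.052)
x - g = -206 - 1*(-1914330600/90933859) = -206 + 1914330600/90933859 = -16818044354/90933859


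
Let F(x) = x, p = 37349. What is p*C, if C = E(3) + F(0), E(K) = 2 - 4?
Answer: -74698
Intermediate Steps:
E(K) = -2
C = -2 (C = -2 + 0 = -2)
p*C = 37349*(-2) = -74698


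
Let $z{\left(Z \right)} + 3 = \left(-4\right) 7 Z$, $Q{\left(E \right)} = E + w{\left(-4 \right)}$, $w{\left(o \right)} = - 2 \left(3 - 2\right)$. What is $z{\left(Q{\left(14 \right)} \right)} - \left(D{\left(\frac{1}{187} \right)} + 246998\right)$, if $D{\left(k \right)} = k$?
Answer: $- \frac{46252020}{187} \approx -2.4734 \cdot 10^{5}$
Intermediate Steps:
$w{\left(o \right)} = -2$ ($w{\left(o \right)} = \left(-2\right) 1 = -2$)
$Q{\left(E \right)} = -2 + E$ ($Q{\left(E \right)} = E - 2 = -2 + E$)
$z{\left(Z \right)} = -3 - 28 Z$ ($z{\left(Z \right)} = -3 + \left(-4\right) 7 Z = -3 - 28 Z$)
$z{\left(Q{\left(14 \right)} \right)} - \left(D{\left(\frac{1}{187} \right)} + 246998\right) = \left(-3 - 28 \left(-2 + 14\right)\right) - \left(\frac{1}{187} + 246998\right) = \left(-3 - 336\right) - \left(\frac{1}{187} + 246998\right) = \left(-3 - 336\right) - \frac{46188627}{187} = -339 - \frac{46188627}{187} = - \frac{46252020}{187}$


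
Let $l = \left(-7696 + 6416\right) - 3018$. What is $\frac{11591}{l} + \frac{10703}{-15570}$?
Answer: $- \frac{56618341}{16729965} \approx -3.3842$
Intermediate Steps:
$l = -4298$ ($l = -1280 - 3018 = -4298$)
$\frac{11591}{l} + \frac{10703}{-15570} = \frac{11591}{-4298} + \frac{10703}{-15570} = 11591 \left(- \frac{1}{4298}\right) + 10703 \left(- \frac{1}{15570}\right) = - \frac{11591}{4298} - \frac{10703}{15570} = - \frac{56618341}{16729965}$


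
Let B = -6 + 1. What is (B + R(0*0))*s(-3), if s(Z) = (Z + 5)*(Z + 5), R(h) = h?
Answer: -20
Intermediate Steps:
B = -5
s(Z) = (5 + Z)² (s(Z) = (5 + Z)*(5 + Z) = (5 + Z)²)
(B + R(0*0))*s(-3) = (-5 + 0*0)*(5 - 3)² = (-5 + 0)*2² = -5*4 = -20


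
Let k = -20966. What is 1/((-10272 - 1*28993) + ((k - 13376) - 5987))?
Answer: -1/79594 ≈ -1.2564e-5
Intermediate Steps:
1/((-10272 - 1*28993) + ((k - 13376) - 5987)) = 1/((-10272 - 1*28993) + ((-20966 - 13376) - 5987)) = 1/((-10272 - 28993) + (-34342 - 5987)) = 1/(-39265 - 40329) = 1/(-79594) = -1/79594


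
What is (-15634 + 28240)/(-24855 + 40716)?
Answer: 4202/5287 ≈ 0.79478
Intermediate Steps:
(-15634 + 28240)/(-24855 + 40716) = 12606/15861 = 12606*(1/15861) = 4202/5287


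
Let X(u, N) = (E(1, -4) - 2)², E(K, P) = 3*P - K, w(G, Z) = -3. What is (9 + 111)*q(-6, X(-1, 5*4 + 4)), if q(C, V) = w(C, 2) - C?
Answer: 360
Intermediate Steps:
E(K, P) = -K + 3*P
X(u, N) = 225 (X(u, N) = ((-1*1 + 3*(-4)) - 2)² = ((-1 - 12) - 2)² = (-13 - 2)² = (-15)² = 225)
q(C, V) = -3 - C
(9 + 111)*q(-6, X(-1, 5*4 + 4)) = (9 + 111)*(-3 - 1*(-6)) = 120*(-3 + 6) = 120*3 = 360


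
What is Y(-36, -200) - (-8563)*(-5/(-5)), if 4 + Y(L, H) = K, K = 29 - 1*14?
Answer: 8574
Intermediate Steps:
K = 15 (K = 29 - 14 = 15)
Y(L, H) = 11 (Y(L, H) = -4 + 15 = 11)
Y(-36, -200) - (-8563)*(-5/(-5)) = 11 - (-8563)*(-5/(-5)) = 11 - (-8563)*(-5*(-1/5)) = 11 - (-8563) = 11 - 1*(-8563) = 11 + 8563 = 8574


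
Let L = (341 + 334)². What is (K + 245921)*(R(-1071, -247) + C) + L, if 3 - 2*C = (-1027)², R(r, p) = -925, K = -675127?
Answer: 226744834953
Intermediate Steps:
L = 455625 (L = 675² = 455625)
C = -527363 (C = 3/2 - ½*(-1027)² = 3/2 - ½*1054729 = 3/2 - 1054729/2 = -527363)
(K + 245921)*(R(-1071, -247) + C) + L = (-675127 + 245921)*(-925 - 527363) + 455625 = -429206*(-528288) + 455625 = 226744379328 + 455625 = 226744834953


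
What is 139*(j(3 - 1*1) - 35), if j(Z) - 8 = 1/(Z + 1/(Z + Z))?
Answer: -33221/9 ≈ -3691.2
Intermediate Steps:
j(Z) = 8 + 1/(Z + 1/(2*Z)) (j(Z) = 8 + 1/(Z + 1/(Z + Z)) = 8 + 1/(Z + 1/(2*Z)))
139*(j(3 - 1*1) - 35) = 139*(2*(4 + (3 - 1*1) + 8*(3 - 1*1)²)/(1 + 2*(3 - 1*1)²) - 35) = 139*(2*(4 + (3 - 1) + 8*(3 - 1)²)/(1 + 2*(3 - 1)²) - 35) = 139*(2*(4 + 2 + 8*2²)/(1 + 2*2²) - 35) = 139*(2*(4 + 2 + 8*4)/(1 + 2*4) - 35) = 139*(2*(4 + 2 + 32)/(1 + 8) - 35) = 139*(2*38/9 - 35) = 139*(2*(⅑)*38 - 35) = 139*(76/9 - 35) = 139*(-239/9) = -33221/9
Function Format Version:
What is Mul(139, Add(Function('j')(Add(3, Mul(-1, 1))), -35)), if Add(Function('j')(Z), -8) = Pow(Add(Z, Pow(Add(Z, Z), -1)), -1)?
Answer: Rational(-33221, 9) ≈ -3691.2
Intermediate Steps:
Function('j')(Z) = Add(8, Pow(Add(Z, Mul(Rational(1, 2), Pow(Z, -1))), -1)) (Function('j')(Z) = Add(8, Pow(Add(Z, Pow(Add(Z, Z), -1)), -1)) = Add(8, Pow(Add(Z, Pow(Mul(2, Z), -1)), -1)) = Add(8, Pow(Add(Z, Mul(Rational(1, 2), Pow(Z, -1))), -1)))
Mul(139, Add(Function('j')(Add(3, Mul(-1, 1))), -35)) = Mul(139, Add(Mul(2, Pow(Add(1, Mul(2, Pow(Add(3, Mul(-1, 1)), 2))), -1), Add(4, Add(3, Mul(-1, 1)), Mul(8, Pow(Add(3, Mul(-1, 1)), 2)))), -35)) = Mul(139, Add(Mul(2, Pow(Add(1, Mul(2, Pow(Add(3, -1), 2))), -1), Add(4, Add(3, -1), Mul(8, Pow(Add(3, -1), 2)))), -35)) = Mul(139, Add(Mul(2, Pow(Add(1, Mul(2, Pow(2, 2))), -1), Add(4, 2, Mul(8, Pow(2, 2)))), -35)) = Mul(139, Add(Mul(2, Pow(Add(1, Mul(2, 4)), -1), Add(4, 2, Mul(8, 4))), -35)) = Mul(139, Add(Mul(2, Pow(Add(1, 8), -1), Add(4, 2, 32)), -35)) = Mul(139, Add(Mul(2, Pow(9, -1), 38), -35)) = Mul(139, Add(Mul(2, Rational(1, 9), 38), -35)) = Mul(139, Add(Rational(76, 9), -35)) = Mul(139, Rational(-239, 9)) = Rational(-33221, 9)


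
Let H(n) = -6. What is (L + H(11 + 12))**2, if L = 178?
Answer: 29584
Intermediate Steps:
(L + H(11 + 12))**2 = (178 - 6)**2 = 172**2 = 29584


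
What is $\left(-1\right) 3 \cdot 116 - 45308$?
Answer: $-45656$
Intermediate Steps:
$\left(-1\right) 3 \cdot 116 - 45308 = \left(-3\right) 116 - 45308 = -348 - 45308 = -45656$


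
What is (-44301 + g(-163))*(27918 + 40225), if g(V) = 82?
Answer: -3013215317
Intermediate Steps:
(-44301 + g(-163))*(27918 + 40225) = (-44301 + 82)*(27918 + 40225) = -44219*68143 = -3013215317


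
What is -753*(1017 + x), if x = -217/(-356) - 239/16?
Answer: -1075137165/1424 ≈ -7.5501e+5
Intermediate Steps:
x = -20403/1424 (x = -217*(-1/356) - 239*1/16 = 217/356 - 239/16 = -20403/1424 ≈ -14.328)
-753*(1017 + x) = -753*(1017 - 20403/1424) = -753*1427805/1424 = -1075137165/1424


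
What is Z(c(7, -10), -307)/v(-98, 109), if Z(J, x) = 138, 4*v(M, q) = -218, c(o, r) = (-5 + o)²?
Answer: -276/109 ≈ -2.5321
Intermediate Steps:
v(M, q) = -109/2 (v(M, q) = (¼)*(-218) = -109/2)
Z(c(7, -10), -307)/v(-98, 109) = 138/(-109/2) = 138*(-2/109) = -276/109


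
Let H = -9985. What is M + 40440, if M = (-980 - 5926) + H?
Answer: 23549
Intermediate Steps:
M = -16891 (M = (-980 - 5926) - 9985 = -6906 - 9985 = -16891)
M + 40440 = -16891 + 40440 = 23549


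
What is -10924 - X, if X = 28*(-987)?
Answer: 16712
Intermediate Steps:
X = -27636
-10924 - X = -10924 - 1*(-27636) = -10924 + 27636 = 16712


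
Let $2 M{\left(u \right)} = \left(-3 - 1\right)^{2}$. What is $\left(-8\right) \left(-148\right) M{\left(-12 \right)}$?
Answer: $9472$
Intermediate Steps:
$M{\left(u \right)} = 8$ ($M{\left(u \right)} = \frac{\left(-3 - 1\right)^{2}}{2} = \frac{\left(-4\right)^{2}}{2} = \frac{1}{2} \cdot 16 = 8$)
$\left(-8\right) \left(-148\right) M{\left(-12 \right)} = \left(-8\right) \left(-148\right) 8 = 1184 \cdot 8 = 9472$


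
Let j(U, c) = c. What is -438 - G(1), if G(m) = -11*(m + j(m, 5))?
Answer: -372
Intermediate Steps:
G(m) = -55 - 11*m (G(m) = -11*(m + 5) = -11*(5 + m) = -55 - 11*m)
-438 - G(1) = -438 - (-55 - 11*1) = -438 - (-55 - 11) = -438 - 1*(-66) = -438 + 66 = -372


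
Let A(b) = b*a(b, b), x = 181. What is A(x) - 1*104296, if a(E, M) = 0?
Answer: -104296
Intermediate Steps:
A(b) = 0 (A(b) = b*0 = 0)
A(x) - 1*104296 = 0 - 1*104296 = 0 - 104296 = -104296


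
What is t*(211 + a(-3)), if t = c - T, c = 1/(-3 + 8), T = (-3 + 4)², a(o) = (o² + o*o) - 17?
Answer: -848/5 ≈ -169.60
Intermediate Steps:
a(o) = -17 + 2*o² (a(o) = (o² + o²) - 17 = 2*o² - 17 = -17 + 2*o²)
T = 1 (T = 1² = 1)
c = ⅕ (c = 1/5 = ⅕ ≈ 0.20000)
t = -⅘ (t = ⅕ - 1*1 = ⅕ - 1 = -⅘ ≈ -0.80000)
t*(211 + a(-3)) = -4*(211 + (-17 + 2*(-3)²))/5 = -4*(211 + (-17 + 2*9))/5 = -4*(211 + (-17 + 18))/5 = -4*(211 + 1)/5 = -⅘*212 = -848/5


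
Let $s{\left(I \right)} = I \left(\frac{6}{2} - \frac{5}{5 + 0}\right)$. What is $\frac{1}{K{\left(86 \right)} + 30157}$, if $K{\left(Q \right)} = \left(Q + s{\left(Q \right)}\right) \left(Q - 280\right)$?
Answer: $- \frac{1}{19895} \approx -5.0264 \cdot 10^{-5}$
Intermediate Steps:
$s{\left(I \right)} = 2 I$ ($s{\left(I \right)} = I \left(6 \cdot \frac{1}{2} - \frac{5}{5}\right) = I \left(3 - 1\right) = I 2 = 2 I$)
$K{\left(Q \right)} = 3 Q \left(-280 + Q\right)$ ($K{\left(Q \right)} = \left(Q + 2 Q\right) \left(Q - 280\right) = 3 Q \left(-280 + Q\right)$)
$\frac{1}{K{\left(86 \right)} + 30157} = \frac{1}{3 \cdot 86 \left(-280 + 86\right) + 30157} = \frac{1}{3 \cdot 86 \left(-194\right) + 30157} = \frac{1}{-50052 + 30157} = \frac{1}{-19895} = - \frac{1}{19895}$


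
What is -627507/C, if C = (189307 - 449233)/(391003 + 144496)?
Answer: 112009790331/86642 ≈ 1.2928e+6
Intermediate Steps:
C = -259926/535499 ≈ -0.48539
-627507/C = -627507/(-259926/535499) = -627507*(-535499/259926) = 112009790331/86642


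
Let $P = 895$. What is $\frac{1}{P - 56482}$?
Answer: $- \frac{1}{55587} \approx -1.799 \cdot 10^{-5}$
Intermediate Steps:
$\frac{1}{P - 56482} = \frac{1}{895 - 56482} = \frac{1}{-55587} = - \frac{1}{55587}$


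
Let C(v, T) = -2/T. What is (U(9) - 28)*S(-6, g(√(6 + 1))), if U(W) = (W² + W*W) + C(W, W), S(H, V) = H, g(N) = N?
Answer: -2408/3 ≈ -802.67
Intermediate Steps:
U(W) = -2/W + 2*W² (U(W) = (W² + W*W) - 2/W = (W² + W²) - 2/W = 2*W² - 2/W = -2/W + 2*W²)
(U(9) - 28)*S(-6, g(√(6 + 1))) = (2*(-1 + 9³)/9 - 28)*(-6) = (2*(⅑)*(-1 + 729) - 28)*(-6) = (2*(⅑)*728 - 28)*(-6) = (1456/9 - 28)*(-6) = (1204/9)*(-6) = -2408/3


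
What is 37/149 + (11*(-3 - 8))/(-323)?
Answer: 29980/48127 ≈ 0.62294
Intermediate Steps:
37/149 + (11*(-3 - 8))/(-323) = 37*(1/149) + (11*(-11))*(-1/323) = 37/149 - 121*(-1/323) = 37/149 + 121/323 = 29980/48127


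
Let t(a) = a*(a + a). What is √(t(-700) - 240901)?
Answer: √739099 ≈ 859.71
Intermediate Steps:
t(a) = 2*a² (t(a) = a*(2*a) = 2*a²)
√(t(-700) - 240901) = √(2*(-700)² - 240901) = √(2*490000 - 240901) = √(980000 - 240901) = √739099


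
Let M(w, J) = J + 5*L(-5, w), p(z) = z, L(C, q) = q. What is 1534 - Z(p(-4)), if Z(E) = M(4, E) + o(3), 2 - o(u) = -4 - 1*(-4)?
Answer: 1516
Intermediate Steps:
o(u) = 2 (o(u) = 2 - (-4 - 1*(-4)) = 2 - (-4 + 4) = 2 - 1*0 = 2 + 0 = 2)
M(w, J) = J + 5*w
Z(E) = 22 + E (Z(E) = (E + 5*4) + 2 = (E + 20) + 2 = (20 + E) + 2 = 22 + E)
1534 - Z(p(-4)) = 1534 - (22 - 4) = 1534 - 1*18 = 1534 - 18 = 1516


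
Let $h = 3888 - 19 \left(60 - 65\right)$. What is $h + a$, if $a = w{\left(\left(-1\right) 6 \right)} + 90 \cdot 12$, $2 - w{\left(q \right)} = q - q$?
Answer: $5065$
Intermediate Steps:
$h = 3983$ ($h = 3888 - 19 \left(-5\right) = 3888 - -95 = 3888 + 95 = 3983$)
$w{\left(q \right)} = 2$ ($w{\left(q \right)} = 2 - \left(q - q\right) = 2 - 0 = 2 + 0 = 2$)
$a = 1082$ ($a = 2 + 90 \cdot 12 = 2 + 1080 = 1082$)
$h + a = 3983 + 1082 = 5065$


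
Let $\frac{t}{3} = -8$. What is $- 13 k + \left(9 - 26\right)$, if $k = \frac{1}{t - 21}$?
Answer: $- \frac{752}{45} \approx -16.711$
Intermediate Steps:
$t = -24$ ($t = 3 \left(-8\right) = -24$)
$k = - \frac{1}{45}$ ($k = \frac{1}{-24 - 21} = \frac{1}{-45} = - \frac{1}{45} \approx -0.022222$)
$- 13 k + \left(9 - 26\right) = \left(-13\right) \left(- \frac{1}{45}\right) + \left(9 - 26\right) = \frac{13}{45} + \left(9 - 26\right) = \frac{13}{45} - 17 = - \frac{752}{45}$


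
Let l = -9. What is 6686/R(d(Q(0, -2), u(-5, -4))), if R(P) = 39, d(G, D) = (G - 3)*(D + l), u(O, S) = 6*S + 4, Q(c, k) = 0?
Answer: 6686/39 ≈ 171.44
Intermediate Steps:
u(O, S) = 4 + 6*S
d(G, D) = (-9 + D)*(-3 + G) (d(G, D) = (G - 3)*(D - 9) = (-3 + G)*(-9 + D) = (-9 + D)*(-3 + G))
6686/R(d(Q(0, -2), u(-5, -4))) = 6686/39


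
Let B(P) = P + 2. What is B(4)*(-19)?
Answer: -114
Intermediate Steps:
B(P) = 2 + P
B(4)*(-19) = (2 + 4)*(-19) = 6*(-19) = -114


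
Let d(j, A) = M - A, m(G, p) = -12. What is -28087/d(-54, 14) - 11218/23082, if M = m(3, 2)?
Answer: 324006233/300066 ≈ 1079.8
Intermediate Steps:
M = -12
d(j, A) = -12 - A
-28087/d(-54, 14) - 11218/23082 = -28087/(-12 - 1*14) - 11218/23082 = -28087/(-12 - 14) - 11218*1/23082 = -28087/(-26) - 5609/11541 = -28087*(-1/26) - 5609/11541 = 28087/26 - 5609/11541 = 324006233/300066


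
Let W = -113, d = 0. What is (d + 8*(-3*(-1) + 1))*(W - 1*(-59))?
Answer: -1728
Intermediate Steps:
(d + 8*(-3*(-1) + 1))*(W - 1*(-59)) = (0 + 8*(-3*(-1) + 1))*(-113 - 1*(-59)) = (0 + 8*(3 + 1))*(-113 + 59) = (0 + 8*4)*(-54) = (0 + 32)*(-54) = 32*(-54) = -1728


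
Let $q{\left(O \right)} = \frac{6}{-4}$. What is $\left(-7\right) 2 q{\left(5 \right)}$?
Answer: $21$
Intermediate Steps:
$q{\left(O \right)} = - \frac{3}{2}$ ($q{\left(O \right)} = 6 \left(- \frac{1}{4}\right) = - \frac{3}{2}$)
$\left(-7\right) 2 q{\left(5 \right)} = \left(-7\right) 2 \left(- \frac{3}{2}\right) = \left(-14\right) \left(- \frac{3}{2}\right) = 21$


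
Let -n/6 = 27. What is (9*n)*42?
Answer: -61236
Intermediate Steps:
n = -162 (n = -6*27 = -162)
(9*n)*42 = (9*(-162))*42 = -1458*42 = -61236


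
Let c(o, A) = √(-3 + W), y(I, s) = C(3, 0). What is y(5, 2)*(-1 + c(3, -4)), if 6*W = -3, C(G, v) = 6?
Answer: -6 + 3*I*√14 ≈ -6.0 + 11.225*I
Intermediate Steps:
W = -½ (W = (⅙)*(-3) = -½ ≈ -0.50000)
y(I, s) = 6
c(o, A) = I*√14/2 (c(o, A) = √(-3 - ½) = √(-7/2) = I*√14/2)
y(5, 2)*(-1 + c(3, -4)) = 6*(-1 + I*√14/2) = -6 + 3*I*√14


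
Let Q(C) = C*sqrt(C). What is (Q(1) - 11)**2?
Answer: 100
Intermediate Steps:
Q(C) = C**(3/2)
(Q(1) - 11)**2 = (1**(3/2) - 11)**2 = (1 - 11)**2 = (-10)**2 = 100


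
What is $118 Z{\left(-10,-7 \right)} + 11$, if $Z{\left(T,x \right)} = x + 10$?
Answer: $365$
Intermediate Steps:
$Z{\left(T,x \right)} = 10 + x$
$118 Z{\left(-10,-7 \right)} + 11 = 118 \left(10 - 7\right) + 11 = 118 \cdot 3 + 11 = 354 + 11 = 365$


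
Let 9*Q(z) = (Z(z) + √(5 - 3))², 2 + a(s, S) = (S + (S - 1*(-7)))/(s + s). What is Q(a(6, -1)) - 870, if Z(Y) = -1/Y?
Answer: -2825764/3249 + 8*√2/57 ≈ -869.54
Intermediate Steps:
a(s, S) = -2 + (7 + 2*S)/(2*s) (a(s, S) = -2 + (S + (S - 1*(-7)))/(s + s) = -2 + (S + (S + 7))/((2*s)) = -2 + (S + (7 + S))*(1/(2*s)) = -2 + (7 + 2*S)*(1/(2*s)) = -2 + (7 + 2*S)/(2*s))
Q(z) = (√2 - 1/z)²/9 (Q(z) = (-1/z + √(5 - 3))²/9 = (-1/z + √2)²/9 = (√2 - 1/z)²/9)
Q(a(6, -1)) - 870 = (-1 + ((7/2 - 1 - 2*6)/6)*√2)²/(9*((7/2 - 1 - 2*6)/6)²) - 870 = (-1 + ((7/2 - 1 - 12)/6)*√2)²/(9*((7/2 - 1 - 12)/6)²) - 870 = (-1 + ((⅙)*(-19/2))*√2)²/(9*((⅙)*(-19/2))²) - 870 = (-1 - 19*√2/12)²/(9*(-19/12)²) - 870 = (⅑)*(144/361)*(-1 - 19*√2/12)² - 870 = 16*(-1 - 19*√2/12)²/361 - 870 = -870 + 16*(-1 - 19*√2/12)²/361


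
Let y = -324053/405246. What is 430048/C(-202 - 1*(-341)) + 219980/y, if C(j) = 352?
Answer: -976251217613/3564583 ≈ -2.7388e+5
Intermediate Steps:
y = -324053/405246 (y = -324053*1/405246 = -324053/405246 ≈ -0.79965)
430048/C(-202 - 1*(-341)) + 219980/y = 430048/352 + 219980/(-324053/405246) = 430048*(1/352) + 219980*(-405246/324053) = 13439/11 - 89146015080/324053 = -976251217613/3564583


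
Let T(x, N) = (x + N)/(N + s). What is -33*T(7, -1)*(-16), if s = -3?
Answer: -792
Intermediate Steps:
T(x, N) = (N + x)/(-3 + N) (T(x, N) = (x + N)/(N - 3) = (N + x)/(-3 + N))
-33*T(7, -1)*(-16) = -33*(-1 + 7)/(-3 - 1)*(-16) = -33*6/(-4)*(-16) = -(-33)*6/4*(-16) = -33*(-3/2)*(-16) = (99/2)*(-16) = -792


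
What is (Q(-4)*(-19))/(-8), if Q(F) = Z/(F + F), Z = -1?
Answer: 19/64 ≈ 0.29688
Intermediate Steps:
Q(F) = -1/(2*F) (Q(F) = -1/(F + F) = -1/(2*F))
(Q(-4)*(-19))/(-8) = (-½/(-4)*(-19))/(-8) = (-½*(-¼)*(-19))*(-⅛) = ((⅛)*(-19))*(-⅛) = -19/8*(-⅛) = 19/64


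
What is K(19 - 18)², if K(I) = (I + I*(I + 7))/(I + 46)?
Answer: 81/2209 ≈ 0.036668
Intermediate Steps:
K(I) = (I + I*(7 + I))/(46 + I)
K(19 - 18)² = ((19 - 18)*(8 + (19 - 18))/(46 + (19 - 18)))² = (1*(8 + 1)/(46 + 1))² = (1*9/47)² = (1*(1/47)*9)² = (9/47)² = 81/2209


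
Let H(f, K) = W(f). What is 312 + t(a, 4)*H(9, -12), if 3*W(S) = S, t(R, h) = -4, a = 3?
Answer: 300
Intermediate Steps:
W(S) = S/3
H(f, K) = f/3
312 + t(a, 4)*H(9, -12) = 312 - 4*9/3 = 312 - 4*3 = 312 - 12 = 300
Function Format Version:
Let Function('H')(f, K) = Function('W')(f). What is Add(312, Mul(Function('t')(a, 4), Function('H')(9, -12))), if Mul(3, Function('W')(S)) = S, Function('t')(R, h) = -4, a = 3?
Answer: 300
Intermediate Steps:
Function('W')(S) = Mul(Rational(1, 3), S)
Function('H')(f, K) = Mul(Rational(1, 3), f)
Add(312, Mul(Function('t')(a, 4), Function('H')(9, -12))) = Add(312, Mul(-4, Mul(Rational(1, 3), 9))) = Add(312, Mul(-4, 3)) = Add(312, -12) = 300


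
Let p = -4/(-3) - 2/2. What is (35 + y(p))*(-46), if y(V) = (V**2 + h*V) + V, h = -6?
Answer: -13846/9 ≈ -1538.4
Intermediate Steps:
p = 1/3 (p = -4*(-1/3) - 2*1/2 = 4/3 - 1 = 1/3 ≈ 0.33333)
y(V) = V**2 - 5*V (y(V) = (V**2 - 6*V) + V = V**2 - 5*V)
(35 + y(p))*(-46) = (35 + (-5 + 1/3)/3)*(-46) = (35 + (1/3)*(-14/3))*(-46) = (35 - 14/9)*(-46) = (301/9)*(-46) = -13846/9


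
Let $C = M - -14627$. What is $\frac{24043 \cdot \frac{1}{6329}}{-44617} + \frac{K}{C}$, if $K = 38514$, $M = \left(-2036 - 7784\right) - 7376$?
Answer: $- \frac{1553669047267}{103633824431} \approx -14.992$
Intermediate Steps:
$M = -17196$ ($M = -9820 - 7376 = -17196$)
$C = -2569$ ($C = -17196 - -14627 = -17196 + 14627 = -2569$)
$\frac{24043 \cdot \frac{1}{6329}}{-44617} + \frac{K}{C} = \frac{24043 \cdot \frac{1}{6329}}{-44617} + \frac{38514}{-2569} = 24043 \cdot \frac{1}{6329} \left(- \frac{1}{44617}\right) + 38514 \left(- \frac{1}{2569}\right) = \frac{24043}{6329} \left(- \frac{1}{44617}\right) - \frac{5502}{367} = - \frac{24043}{282380993} - \frac{5502}{367} = - \frac{1553669047267}{103633824431}$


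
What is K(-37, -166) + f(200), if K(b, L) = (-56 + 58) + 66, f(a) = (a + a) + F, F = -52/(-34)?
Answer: 7982/17 ≈ 469.53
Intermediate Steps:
F = 26/17 (F = -52*(-1/34) = 26/17 ≈ 1.5294)
f(a) = 26/17 + 2*a (f(a) = (a + a) + 26/17 = 2*a + 26/17 = 26/17 + 2*a)
K(b, L) = 68 (K(b, L) = 2 + 66 = 68)
K(-37, -166) + f(200) = 68 + (26/17 + 2*200) = 68 + (26/17 + 400) = 68 + 6826/17 = 7982/17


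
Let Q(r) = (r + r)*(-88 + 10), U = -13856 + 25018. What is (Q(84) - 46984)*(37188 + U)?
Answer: -2905254800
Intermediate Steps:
U = 11162
Q(r) = -156*r (Q(r) = (2*r)*(-78) = -156*r)
(Q(84) - 46984)*(37188 + U) = (-156*84 - 46984)*(37188 + 11162) = (-13104 - 46984)*48350 = -60088*48350 = -2905254800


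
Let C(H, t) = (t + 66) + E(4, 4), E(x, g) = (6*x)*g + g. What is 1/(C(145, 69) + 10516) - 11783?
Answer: -126679032/10751 ≈ -11783.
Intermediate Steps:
E(x, g) = g + 6*g*x (E(x, g) = 6*g*x + g = g + 6*g*x)
C(H, t) = 166 + t (C(H, t) = (t + 66) + 4*(1 + 6*4) = (66 + t) + 4*(1 + 24) = (66 + t) + 4*25 = (66 + t) + 100 = 166 + t)
1/(C(145, 69) + 10516) - 11783 = 1/((166 + 69) + 10516) - 11783 = 1/(235 + 10516) - 11783 = 1/10751 - 11783 = -126679032/10751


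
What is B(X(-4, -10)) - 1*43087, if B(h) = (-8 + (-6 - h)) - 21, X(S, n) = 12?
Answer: -43134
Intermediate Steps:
B(h) = -35 - h (B(h) = (-14 - h) - 21 = -35 - h)
B(X(-4, -10)) - 1*43087 = (-35 - 1*12) - 1*43087 = (-35 - 12) - 43087 = -47 - 43087 = -43134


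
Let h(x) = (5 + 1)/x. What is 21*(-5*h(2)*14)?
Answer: -4410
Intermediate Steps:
h(x) = 6/x
21*(-5*h(2)*14) = 21*(-30/2*14) = 21*(-5*3*14) = 21*(-15*14) = 21*(-210) = -4410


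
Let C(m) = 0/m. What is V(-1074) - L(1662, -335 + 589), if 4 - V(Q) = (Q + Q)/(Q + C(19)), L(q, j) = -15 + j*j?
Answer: -64499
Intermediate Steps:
C(m) = 0
L(q, j) = -15 + j²
V(Q) = 2 (V(Q) = 4 - (Q + Q)/(Q + 0) = 4 - 2*Q/Q = 4 - 1*2 = 4 - 2 = 2)
V(-1074) - L(1662, -335 + 589) = 2 - (-15 + (-335 + 589)²) = 2 - (-15 + 254²) = 2 - (-15 + 64516) = 2 - 1*64501 = 2 - 64501 = -64499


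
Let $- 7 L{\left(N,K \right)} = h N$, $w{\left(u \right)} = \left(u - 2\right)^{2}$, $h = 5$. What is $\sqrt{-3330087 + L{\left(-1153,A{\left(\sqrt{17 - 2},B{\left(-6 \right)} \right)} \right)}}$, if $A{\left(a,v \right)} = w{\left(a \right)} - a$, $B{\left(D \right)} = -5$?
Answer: $\frac{2 i \sqrt{40783477}}{7} \approx 1824.6 i$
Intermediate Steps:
$w{\left(u \right)} = \left(-2 + u\right)^{2}$
$A{\left(a,v \right)} = \left(-2 + a\right)^{2} - a$
$L{\left(N,K \right)} = - \frac{5 N}{7}$
$\sqrt{-3330087 + L{\left(-1153,A{\left(\sqrt{17 - 2},B{\left(-6 \right)} \right)} \right)}} = \sqrt{-3330087 - - \frac{5765}{7}} = \sqrt{-3330087 + \frac{5765}{7}} = \sqrt{- \frac{23304844}{7}} = \frac{2 i \sqrt{40783477}}{7}$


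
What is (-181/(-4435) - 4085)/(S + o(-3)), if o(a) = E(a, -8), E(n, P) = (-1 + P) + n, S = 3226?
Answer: -9058397/7127045 ≈ -1.2710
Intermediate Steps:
E(n, P) = -1 + P + n
o(a) = -9 + a (o(a) = -1 - 8 + a = -9 + a)
(-181/(-4435) - 4085)/(S + o(-3)) = (-181/(-4435) - 4085)/(3226 + (-9 - 3)) = (-181*(-1/4435) - 4085)/(3226 - 12) = (181/4435 - 4085)/3214 = -18116794/4435*1/3214 = -9058397/7127045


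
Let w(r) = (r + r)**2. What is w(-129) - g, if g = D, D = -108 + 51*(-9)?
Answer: 67131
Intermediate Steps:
D = -567 (D = -108 - 459 = -567)
g = -567
w(r) = 4*r**2 (w(r) = (2*r)**2 = 4*r**2)
w(-129) - g = 4*(-129)**2 - 1*(-567) = 4*16641 + 567 = 66564 + 567 = 67131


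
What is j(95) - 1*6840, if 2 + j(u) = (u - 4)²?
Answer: 1439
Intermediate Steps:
j(u) = -2 + (-4 + u)² (j(u) = -2 + (u - 4)² = -2 + (-4 + u)²)
j(95) - 1*6840 = (-2 + (-4 + 95)²) - 1*6840 = (-2 + 91²) - 6840 = (-2 + 8281) - 6840 = 8279 - 6840 = 1439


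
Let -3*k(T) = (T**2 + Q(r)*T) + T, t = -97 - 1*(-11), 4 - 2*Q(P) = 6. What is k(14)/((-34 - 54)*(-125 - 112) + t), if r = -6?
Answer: -98/31155 ≈ -0.0031456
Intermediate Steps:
Q(P) = -1 (Q(P) = 2 - 1/2*6 = 2 - 3 = -1)
t = -86 (t = -97 + 11 = -86)
k(T) = -T**2/3 (k(T) = -((T**2 - T) + T)/3 = -T**2/3)
k(14)/((-34 - 54)*(-125 - 112) + t) = (-1/3*14**2)/((-34 - 54)*(-125 - 112) - 86) = (-1/3*196)/(-88*(-237) - 86) = -196/3/(20856 - 86) = -196/3/20770 = (1/20770)*(-196/3) = -98/31155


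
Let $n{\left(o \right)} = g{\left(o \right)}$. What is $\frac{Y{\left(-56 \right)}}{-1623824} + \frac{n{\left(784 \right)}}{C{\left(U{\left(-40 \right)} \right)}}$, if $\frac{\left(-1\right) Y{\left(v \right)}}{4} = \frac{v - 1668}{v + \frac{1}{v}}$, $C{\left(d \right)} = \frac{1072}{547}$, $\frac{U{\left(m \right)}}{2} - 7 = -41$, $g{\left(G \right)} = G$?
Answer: $\frac{8533299342491}{21330856531} \approx 400.04$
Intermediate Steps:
$U{\left(m \right)} = -68$ ($U{\left(m \right)} = 14 + 2 \left(-41\right) = 14 - 82 = -68$)
$C{\left(d \right)} = \frac{1072}{547}$ ($C{\left(d \right)} = 1072 \cdot \frac{1}{547} = \frac{1072}{547}$)
$n{\left(o \right)} = o$
$Y{\left(v \right)} = - \frac{4 \left(-1668 + v\right)}{v + \frac{1}{v}}$ ($Y{\left(v \right)} = - 4 \frac{v - 1668}{v + \frac{1}{v}} = - 4 \frac{-1668 + v}{v + \frac{1}{v}} = - \frac{4 \left(-1668 + v\right)}{v + \frac{1}{v}}$)
$\frac{Y{\left(-56 \right)}}{-1623824} + \frac{n{\left(784 \right)}}{C{\left(U{\left(-40 \right)} \right)}} = \frac{4 \left(-56\right) \frac{1}{1 + \left(-56\right)^{2}} \left(1668 - -56\right)}{-1623824} + \frac{784}{\frac{1072}{547}} = 4 \left(-56\right) \frac{1}{1 + 3136} \left(1668 + 56\right) \left(- \frac{1}{1623824}\right) + 784 \cdot \frac{547}{1072} = 4 \left(-56\right) \frac{1}{3137} \cdot 1724 \left(- \frac{1}{1623824}\right) + \frac{26803}{67} = \left(- \frac{386176}{3137}\right) \left(- \frac{1}{1623824}\right) + \frac{26803}{67} = \frac{24136}{318370993} + \frac{26803}{67} = \frac{8533299342491}{21330856531}$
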